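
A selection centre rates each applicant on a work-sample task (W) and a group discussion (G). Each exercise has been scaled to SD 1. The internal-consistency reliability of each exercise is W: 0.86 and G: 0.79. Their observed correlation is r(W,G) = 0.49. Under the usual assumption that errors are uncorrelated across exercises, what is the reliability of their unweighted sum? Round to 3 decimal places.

Var(W+G) = 2 + 2·[0.49] = 2 + 0.98 = 2.98.
Under uncorrelated errors the observed covariances equal the true-score covariances, so only the own-variance terms attenuate.
True-score variance = [0.86 + 0.79] + 0.98 = 1.65 + 0.98 = 2.63.
Reliability = 2.63 / 2.98 = 0.883.

0.883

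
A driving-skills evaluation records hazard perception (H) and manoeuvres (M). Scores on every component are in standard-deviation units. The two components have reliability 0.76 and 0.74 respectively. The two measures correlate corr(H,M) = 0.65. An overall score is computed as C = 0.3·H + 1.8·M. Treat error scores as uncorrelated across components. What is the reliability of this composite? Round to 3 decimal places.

0.786

Var(C) = 0.3² + 1.8² + 2·[0.54·0.65] = 3.33 + 0.702 = 4.032.
With uncorrelated errors the cross-covariances are all true-score covariance, so they carry over unchanged; only the diagonal terms shrink to ρᵢσᵢ².
True-score variance = [0.3²·0.76 + 1.8²·0.74] + 0.702 = 2.466 + 0.702 = 3.168.
Reliability = 3.168 / 4.032 = 0.786.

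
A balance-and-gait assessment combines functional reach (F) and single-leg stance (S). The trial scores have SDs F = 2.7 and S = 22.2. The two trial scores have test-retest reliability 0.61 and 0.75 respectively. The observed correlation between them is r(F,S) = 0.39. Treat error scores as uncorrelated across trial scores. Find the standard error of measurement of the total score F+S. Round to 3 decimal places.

11.227

Var(total) = 500.13 + 46.7532 = 546.883.
True-score variance = 374.077 + 46.7532 = 420.83, so reliability = 0.7695.
Error variance = 546.883 − 420.83 = 126.053; SEM = √126.053 = 11.227.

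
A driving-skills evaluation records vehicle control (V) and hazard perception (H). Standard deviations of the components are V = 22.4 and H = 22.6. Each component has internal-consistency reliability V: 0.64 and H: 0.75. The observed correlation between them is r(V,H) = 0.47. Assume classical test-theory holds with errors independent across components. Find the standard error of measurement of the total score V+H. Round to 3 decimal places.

17.559

Var(total) = 1012.52 + 475.866 = 1488.39.
True-score variance = 704.196 + 475.866 = 1180.06, so reliability = 0.7928.
Error variance = 1488.39 − 1180.06 = 308.324; SEM = √308.324 = 17.559.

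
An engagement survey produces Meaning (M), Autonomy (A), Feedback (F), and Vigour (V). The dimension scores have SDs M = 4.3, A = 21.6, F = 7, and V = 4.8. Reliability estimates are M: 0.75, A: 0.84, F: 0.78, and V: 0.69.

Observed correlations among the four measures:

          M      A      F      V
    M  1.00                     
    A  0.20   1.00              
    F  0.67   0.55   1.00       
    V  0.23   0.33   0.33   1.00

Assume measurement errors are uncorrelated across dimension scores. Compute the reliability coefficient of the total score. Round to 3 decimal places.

Var(M+A+F+V) = 4.3² + 21.6² + 7² + 4.8² + 2·[4.3·21.6·0.20 + 4.3·7·0.67 + 4.3·4.8·0.23 + 21.6·7·0.55 + 21.6·4.8·0.33 + 7·4.8·0.33] = 557.09 + 343.905 = 900.995.
Because errors are independent across components, Cov(Tᵢ,Tⱼ) = Cov(Xᵢ,Xⱼ); the off-diagonal part of the true-score variance is the same as above.
True-score variance = [4.3²·0.75 + 21.6²·0.84 + 7²·0.78 + 4.8²·0.69] + 343.905 = 459.896 + 343.905 = 803.801.
Reliability = 803.801 / 900.995 = 0.892.

0.892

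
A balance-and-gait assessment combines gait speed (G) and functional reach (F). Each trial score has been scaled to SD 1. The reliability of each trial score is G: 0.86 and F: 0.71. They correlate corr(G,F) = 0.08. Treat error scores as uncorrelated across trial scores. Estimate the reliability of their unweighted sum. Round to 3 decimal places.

0.801

Var(G+F) = 2 + 2·[0.08] = 2 + 0.16 = 2.16.
Under uncorrelated errors the observed covariances equal the true-score covariances, so only the own-variance terms attenuate.
True-score variance = [0.86 + 0.71] + 0.16 = 1.57 + 0.16 = 1.73.
Reliability = 1.73 / 2.16 = 0.801.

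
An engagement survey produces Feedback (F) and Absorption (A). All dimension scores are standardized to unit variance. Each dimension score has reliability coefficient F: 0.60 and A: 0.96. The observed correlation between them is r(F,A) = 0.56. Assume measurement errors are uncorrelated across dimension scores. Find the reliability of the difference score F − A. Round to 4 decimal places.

Var(F−A) = 1 + 1 − 2·0.56 = 2 − 1.12 = 0.88.
Under uncorrelated errors the observed covariances equal the true-score covariances, so only the own-variance terms attenuate.
True-score variance = [0.60 + 0.96] − 1.12 = 1.56 − 1.12 = 0.44.
Reliability = 0.44 / 0.88 = 0.5000.

0.5000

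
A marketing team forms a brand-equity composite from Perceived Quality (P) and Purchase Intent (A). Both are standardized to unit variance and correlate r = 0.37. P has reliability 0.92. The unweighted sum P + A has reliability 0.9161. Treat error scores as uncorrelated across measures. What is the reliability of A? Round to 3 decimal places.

Var(P+A) = 2 + 2·0.37 = 2.740.
True-score variance = ρ_P + ρ_A + 2·0.37, so 0.9161 = (0.92 + ρ_A + 0.74) / 2.740.
ρ_A = 0.9161·2.740 − 0.92 − 0.74 = 0.850.

0.850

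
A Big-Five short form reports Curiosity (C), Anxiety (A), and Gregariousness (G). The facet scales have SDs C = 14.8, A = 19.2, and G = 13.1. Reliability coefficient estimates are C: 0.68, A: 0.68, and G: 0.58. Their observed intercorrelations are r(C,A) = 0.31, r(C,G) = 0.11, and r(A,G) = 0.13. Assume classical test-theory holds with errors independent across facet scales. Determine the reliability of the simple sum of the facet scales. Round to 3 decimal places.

0.751

Var(C+A+G) = 14.8² + 19.2² + 13.1² + 2·[14.8·19.2·0.31 + 14.8·13.1·0.11 + 19.2·13.1·0.13] = 759.29 + 284.228 = 1043.52.
With uncorrelated errors the cross-covariances are all true-score covariance, so they carry over unchanged; only the diagonal terms shrink to ρᵢσᵢ².
True-score variance = [14.8²·0.68 + 19.2²·0.68 + 13.1²·0.58] + 284.228 = 499.156 + 284.228 = 783.384.
Reliability = 783.384 / 1043.52 = 0.751.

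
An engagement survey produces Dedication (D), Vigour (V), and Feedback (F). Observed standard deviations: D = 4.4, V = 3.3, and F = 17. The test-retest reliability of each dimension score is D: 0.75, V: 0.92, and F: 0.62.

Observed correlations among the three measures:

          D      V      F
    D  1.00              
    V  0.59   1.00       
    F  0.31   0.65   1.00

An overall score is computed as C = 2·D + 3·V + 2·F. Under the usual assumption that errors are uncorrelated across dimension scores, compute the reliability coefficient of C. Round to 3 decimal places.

Var(C) = 2²·4.4² + 3²·3.3² + 2²·17² + 2·[6·4.4·3.3·0.59 + 4·4.4·17·0.31 + 6·3.3·17·0.65] = 1331.45 + 725.886 = 2057.34.
Because errors are independent across components, Cov(Tᵢ,Tⱼ) = Cov(Xᵢ,Xⱼ); the off-diagonal part of the true-score variance is the same as above.
True-score variance = [2²·4.4²·0.75 + 3²·3.3²·0.92 + 2²·17²·0.62] + 725.886 = 864.969 + 725.886 = 1590.85.
Reliability = 1590.85 / 2057.34 = 0.773.

0.773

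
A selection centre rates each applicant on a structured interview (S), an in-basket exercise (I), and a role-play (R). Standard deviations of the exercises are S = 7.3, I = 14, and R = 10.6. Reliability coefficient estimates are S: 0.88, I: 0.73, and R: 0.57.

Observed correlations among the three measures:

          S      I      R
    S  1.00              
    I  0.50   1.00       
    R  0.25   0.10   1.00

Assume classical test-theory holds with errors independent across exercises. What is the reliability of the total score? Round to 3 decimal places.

Var(S+I+R) = 7.3² + 14² + 10.6² + 2·[7.3·14·0.50 + 7.3·10.6·0.25 + 14·10.6·0.10] = 361.65 + 170.57 = 532.22.
Under uncorrelated errors the observed covariances equal the true-score covariances, so only the own-variance terms attenuate.
True-score variance = [7.3²·0.88 + 14²·0.73 + 10.6²·0.57] + 170.57 = 254.02 + 170.57 = 424.59.
Reliability = 424.59 / 532.22 = 0.798.

0.798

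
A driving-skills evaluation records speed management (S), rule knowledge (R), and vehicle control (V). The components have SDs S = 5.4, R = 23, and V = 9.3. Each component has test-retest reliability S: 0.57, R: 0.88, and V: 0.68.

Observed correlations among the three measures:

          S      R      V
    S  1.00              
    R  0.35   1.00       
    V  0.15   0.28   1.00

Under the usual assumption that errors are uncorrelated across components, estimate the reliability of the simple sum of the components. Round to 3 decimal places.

Var(S+R+V) = 5.4² + 23² + 9.3² + 2·[5.4·23·0.35 + 5.4·9.3·0.15 + 23·9.3·0.28] = 644.65 + 221.79 = 866.44.
Under uncorrelated errors the observed covariances equal the true-score covariances, so only the own-variance terms attenuate.
True-score variance = [5.4²·0.57 + 23²·0.88 + 9.3²·0.68] + 221.79 = 540.954 + 221.79 = 762.744.
Reliability = 762.744 / 866.44 = 0.880.

0.880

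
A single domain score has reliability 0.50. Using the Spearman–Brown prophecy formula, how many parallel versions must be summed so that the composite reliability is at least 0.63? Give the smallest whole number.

2

k ≥ ρ*(1−ρ₁)/(ρ₁(1−ρ*)) = 0.63·0.50 / (0.50·0.37) = 1.703.
Smallest integer k = 2.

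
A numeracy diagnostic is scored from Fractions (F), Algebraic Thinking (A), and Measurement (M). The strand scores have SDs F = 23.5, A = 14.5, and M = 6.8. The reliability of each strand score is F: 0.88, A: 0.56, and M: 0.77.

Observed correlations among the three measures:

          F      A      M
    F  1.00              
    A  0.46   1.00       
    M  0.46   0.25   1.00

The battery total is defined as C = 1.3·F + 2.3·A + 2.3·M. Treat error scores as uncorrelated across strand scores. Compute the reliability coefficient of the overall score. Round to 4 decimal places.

0.8326

Var(C) = 1.3²·23.5² + 2.3²·14.5² + 2.3²·6.8² + 2·[2.99·23.5·14.5·0.46 + 2.99·23.5·6.8·0.46 + 5.29·14.5·6.8·0.25] = 2290.13 + 1637.71 = 3927.84.
With uncorrelated errors the cross-covariances are all true-score covariance, so they carry over unchanged; only the diagonal terms shrink to ρᵢσᵢ².
True-score variance = [1.3²·23.5²·0.88 + 2.3²·14.5²·0.56 + 2.3²·6.8²·0.77] + 1637.71 = 1632.5 + 1637.71 = 3270.21.
Reliability = 3270.21 / 3927.84 = 0.8326.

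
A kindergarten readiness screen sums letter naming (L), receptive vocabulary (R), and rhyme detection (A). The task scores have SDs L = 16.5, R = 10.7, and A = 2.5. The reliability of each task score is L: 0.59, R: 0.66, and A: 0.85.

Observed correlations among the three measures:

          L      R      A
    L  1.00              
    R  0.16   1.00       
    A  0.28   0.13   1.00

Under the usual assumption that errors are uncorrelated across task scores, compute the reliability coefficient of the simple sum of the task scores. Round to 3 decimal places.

Var(L+R+A) = 16.5² + 10.7² + 2.5² + 2·[16.5·10.7·0.16 + 16.5·2.5·0.28 + 10.7·2.5·0.13] = 392.99 + 86.551 = 479.541.
With uncorrelated errors the cross-covariances are all true-score covariance, so they carry over unchanged; only the diagonal terms shrink to ρᵢσᵢ².
True-score variance = [16.5²·0.59 + 10.7²·0.66 + 2.5²·0.85] + 86.551 = 241.503 + 86.551 = 328.054.
Reliability = 328.054 / 479.541 = 0.684.

0.684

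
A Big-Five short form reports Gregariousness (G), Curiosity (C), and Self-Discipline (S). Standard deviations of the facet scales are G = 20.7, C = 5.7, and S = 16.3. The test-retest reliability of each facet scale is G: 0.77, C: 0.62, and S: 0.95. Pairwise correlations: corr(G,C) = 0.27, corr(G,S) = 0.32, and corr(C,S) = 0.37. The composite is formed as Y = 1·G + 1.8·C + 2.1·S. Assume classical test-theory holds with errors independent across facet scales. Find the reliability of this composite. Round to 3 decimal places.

0.922

Var(Y) = 20.7² + 1.8²·5.7² + 2.1²·16.3² + 2·[1.8·20.7·5.7·0.27 + 2.1·20.7·16.3·0.32 + 3.78·5.7·16.3·0.37] = 1705.45 + 828.053 = 2533.5.
Because errors are independent across components, Cov(Tᵢ,Tⱼ) = Cov(Xᵢ,Xⱼ); the off-diagonal part of the true-score variance is the same as above.
True-score variance = [20.7²·0.77 + 1.8²·5.7²·0.62 + 2.1²·16.3²·0.95] + 828.053 = 1508.31 + 828.053 = 2336.36.
Reliability = 2336.36 / 2533.5 = 0.922.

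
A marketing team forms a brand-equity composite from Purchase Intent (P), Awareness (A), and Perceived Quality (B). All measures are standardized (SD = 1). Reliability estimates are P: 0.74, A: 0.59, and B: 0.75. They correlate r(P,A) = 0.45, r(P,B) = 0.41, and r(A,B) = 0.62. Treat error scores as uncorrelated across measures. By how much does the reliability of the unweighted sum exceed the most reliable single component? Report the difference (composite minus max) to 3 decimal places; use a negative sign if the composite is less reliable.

0.096

Var(sum) = 3 + 2.96 = 5.96; true-score variance = 2.08 + 2.96 = 5.04; composite reliability = 0.8456.
Max component reliability = 0.7500.
Difference = 0.8456 − 0.7500 = 0.096.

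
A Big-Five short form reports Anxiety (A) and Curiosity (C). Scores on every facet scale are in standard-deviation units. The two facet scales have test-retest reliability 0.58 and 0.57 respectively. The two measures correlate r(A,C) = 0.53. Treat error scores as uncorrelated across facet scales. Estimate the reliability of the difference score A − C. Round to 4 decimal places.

Var(A−C) = 1 + 1 − 2·0.53 = 2 − 1.06 = 0.94.
Under uncorrelated errors the observed covariances equal the true-score covariances, so only the own-variance terms attenuate.
True-score variance = [0.58 + 0.57] − 1.06 = 1.15 − 1.06 = 0.09.
Reliability = 0.09 / 0.94 = 0.0957.

0.0957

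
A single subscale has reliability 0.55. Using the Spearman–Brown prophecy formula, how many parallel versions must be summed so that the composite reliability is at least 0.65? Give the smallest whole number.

k ≥ ρ*(1−ρ₁)/(ρ₁(1−ρ*)) = 0.65·0.45 / (0.55·0.35) = 1.519.
Smallest integer k = 2.

2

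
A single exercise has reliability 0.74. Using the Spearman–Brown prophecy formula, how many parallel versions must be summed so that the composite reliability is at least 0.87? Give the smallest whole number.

3

k ≥ ρ*(1−ρ₁)/(ρ₁(1−ρ*)) = 0.87·0.26 / (0.74·0.13) = 2.351.
Smallest integer k = 3.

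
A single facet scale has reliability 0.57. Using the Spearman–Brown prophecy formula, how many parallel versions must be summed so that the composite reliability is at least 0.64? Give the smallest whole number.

k ≥ ρ*(1−ρ₁)/(ρ₁(1−ρ*)) = 0.64·0.43 / (0.57·0.36) = 1.341.
Smallest integer k = 2.

2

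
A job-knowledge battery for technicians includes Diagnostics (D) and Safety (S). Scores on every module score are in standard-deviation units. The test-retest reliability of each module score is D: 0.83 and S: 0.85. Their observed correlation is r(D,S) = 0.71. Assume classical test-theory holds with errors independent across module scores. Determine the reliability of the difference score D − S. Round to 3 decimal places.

0.448

Var(D−S) = 1 + 1 − 2·0.71 = 2 − 1.42 = 0.58.
Because errors are independent across components, Cov(Tᵢ,Tⱼ) = Cov(Xᵢ,Xⱼ); the off-diagonal part of the true-score variance is the same as above.
True-score variance = [0.83 + 0.85] − 1.42 = 1.68 − 1.42 = 0.26.
Reliability = 0.26 / 0.58 = 0.448.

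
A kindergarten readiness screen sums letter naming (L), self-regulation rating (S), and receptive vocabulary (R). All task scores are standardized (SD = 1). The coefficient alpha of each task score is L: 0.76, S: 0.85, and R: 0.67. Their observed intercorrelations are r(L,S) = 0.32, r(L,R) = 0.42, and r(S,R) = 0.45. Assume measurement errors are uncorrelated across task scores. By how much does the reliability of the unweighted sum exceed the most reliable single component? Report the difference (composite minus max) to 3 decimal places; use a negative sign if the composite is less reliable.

Var(sum) = 3 + 2.38 = 5.38; true-score variance = 2.28 + 2.38 = 4.66; composite reliability = 0.8662.
Max component reliability = 0.8500.
Difference = 0.8662 − 0.8500 = 0.016.

0.016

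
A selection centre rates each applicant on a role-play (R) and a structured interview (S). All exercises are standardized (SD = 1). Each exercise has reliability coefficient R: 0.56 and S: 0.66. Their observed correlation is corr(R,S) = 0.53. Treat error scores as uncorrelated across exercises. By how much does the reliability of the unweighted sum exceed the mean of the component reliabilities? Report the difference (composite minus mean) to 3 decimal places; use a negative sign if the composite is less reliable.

Var(sum) = 2 + 1.06 = 3.06; true-score variance = 1.22 + 1.06 = 2.28; composite reliability = 0.7451.
Mean component reliability = 0.6100.
Difference = 0.7451 − 0.6100 = 0.135.

0.135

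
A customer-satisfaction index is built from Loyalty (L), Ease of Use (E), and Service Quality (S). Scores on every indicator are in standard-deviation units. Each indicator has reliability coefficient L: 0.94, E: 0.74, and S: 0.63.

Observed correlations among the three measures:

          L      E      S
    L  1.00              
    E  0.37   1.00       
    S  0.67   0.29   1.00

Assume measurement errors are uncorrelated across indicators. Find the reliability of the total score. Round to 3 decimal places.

Var(L+E+S) = 3 + 2·[0.37 + 0.67 + 0.29] = 3 + 2.66 = 5.66.
Under uncorrelated errors the observed covariances equal the true-score covariances, so only the own-variance terms attenuate.
True-score variance = [0.94 + 0.74 + 0.63] + 2.66 = 2.31 + 2.66 = 4.97.
Reliability = 4.97 / 5.66 = 0.878.

0.878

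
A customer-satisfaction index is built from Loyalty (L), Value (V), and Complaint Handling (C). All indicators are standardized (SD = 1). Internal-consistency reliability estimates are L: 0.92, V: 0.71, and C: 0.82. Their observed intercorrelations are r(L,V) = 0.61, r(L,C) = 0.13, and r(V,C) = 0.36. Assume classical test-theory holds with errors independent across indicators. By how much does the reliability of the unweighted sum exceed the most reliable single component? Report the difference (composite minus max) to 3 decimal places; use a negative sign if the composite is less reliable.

-0.026

Var(sum) = 3 + 2.2 = 5.2; true-score variance = 2.45 + 2.2 = 4.65; composite reliability = 0.8942.
Max component reliability = 0.9200.
Difference = 0.8942 − 0.9200 = -0.026.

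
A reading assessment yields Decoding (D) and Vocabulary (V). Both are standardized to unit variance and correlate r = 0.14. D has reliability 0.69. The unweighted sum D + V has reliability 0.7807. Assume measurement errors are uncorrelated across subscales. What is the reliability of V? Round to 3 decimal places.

Var(D+V) = 2 + 2·0.14 = 2.280.
True-score variance = ρ_D + ρ_V + 2·0.14, so 0.7807 = (0.69 + ρ_V + 0.28) / 2.280.
ρ_V = 0.7807·2.280 − 0.69 − 0.28 = 0.810.

0.810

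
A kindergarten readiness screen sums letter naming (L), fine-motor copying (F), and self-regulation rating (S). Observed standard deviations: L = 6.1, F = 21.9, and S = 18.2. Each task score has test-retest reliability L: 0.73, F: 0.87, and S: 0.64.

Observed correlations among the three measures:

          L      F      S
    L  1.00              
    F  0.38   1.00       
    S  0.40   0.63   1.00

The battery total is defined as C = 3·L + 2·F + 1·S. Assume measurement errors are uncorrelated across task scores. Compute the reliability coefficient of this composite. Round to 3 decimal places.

0.897

Var(C) = 3²·6.1² + 2²·21.9² + 18.2² + 2·[6·6.1·21.9·0.38 + 3·6.1·18.2·0.40 + 2·21.9·18.2·0.63] = 2584.57 + 1880.04 = 4464.61.
Under uncorrelated errors the observed covariances equal the true-score covariances, so only the own-variance terms attenuate.
True-score variance = [3²·6.1²·0.73 + 2²·21.9²·0.87 + 18.2²·0.64] + 1880.04 = 2125.51 + 1880.04 = 4005.55.
Reliability = 4005.55 / 4464.61 = 0.897.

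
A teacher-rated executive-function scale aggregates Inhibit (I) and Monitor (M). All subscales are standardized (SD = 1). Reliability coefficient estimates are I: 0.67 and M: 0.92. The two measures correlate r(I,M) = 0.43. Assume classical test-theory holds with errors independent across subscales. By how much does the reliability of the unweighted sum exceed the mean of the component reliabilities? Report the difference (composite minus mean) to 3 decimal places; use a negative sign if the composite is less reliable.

0.062

Var(sum) = 2 + 0.86 = 2.86; true-score variance = 1.59 + 0.86 = 2.45; composite reliability = 0.8566.
Mean component reliability = 0.7950.
Difference = 0.8566 − 0.7950 = 0.062.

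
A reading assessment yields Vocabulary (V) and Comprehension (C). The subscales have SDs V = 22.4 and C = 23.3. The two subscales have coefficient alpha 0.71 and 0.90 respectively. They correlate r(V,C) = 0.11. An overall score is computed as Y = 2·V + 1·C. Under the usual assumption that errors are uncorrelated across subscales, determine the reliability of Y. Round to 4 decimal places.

Var(Y) = 2²·22.4² + 23.3² + 2·[2·22.4·23.3·0.11] = 2549.93 + 229.645 = 2779.57.
With uncorrelated errors the cross-covariances are all true-score covariance, so they carry over unchanged; only the diagonal terms shrink to ρᵢσᵢ².
True-score variance = [2²·22.4²·0.71 + 23.3²·0.90] + 229.645 = 1913.6 + 229.645 = 2143.24.
Reliability = 2143.24 / 2779.57 = 0.7711.

0.7711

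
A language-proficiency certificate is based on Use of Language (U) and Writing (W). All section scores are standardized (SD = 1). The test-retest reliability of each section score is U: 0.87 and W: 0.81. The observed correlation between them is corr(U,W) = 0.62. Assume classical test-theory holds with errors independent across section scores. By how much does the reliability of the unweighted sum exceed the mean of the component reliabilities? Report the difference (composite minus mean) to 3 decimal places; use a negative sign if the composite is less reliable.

Var(sum) = 2 + 1.24 = 3.24; true-score variance = 1.68 + 1.24 = 2.92; composite reliability = 0.9012.
Mean component reliability = 0.8400.
Difference = 0.9012 − 0.8400 = 0.061.

0.061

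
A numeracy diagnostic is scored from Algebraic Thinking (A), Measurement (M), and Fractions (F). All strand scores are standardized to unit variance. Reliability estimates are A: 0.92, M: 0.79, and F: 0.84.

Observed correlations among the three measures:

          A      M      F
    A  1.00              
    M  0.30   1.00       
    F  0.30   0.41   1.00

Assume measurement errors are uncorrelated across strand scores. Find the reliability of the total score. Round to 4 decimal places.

0.9104

Var(A+M+F) = 3 + 2·[0.30 + 0.30 + 0.41] = 3 + 2.02 = 5.02.
With uncorrelated errors the cross-covariances are all true-score covariance, so they carry over unchanged; only the diagonal terms shrink to ρᵢσᵢ².
True-score variance = [0.92 + 0.79 + 0.84] + 2.02 = 2.55 + 2.02 = 4.57.
Reliability = 4.57 / 5.02 = 0.9104.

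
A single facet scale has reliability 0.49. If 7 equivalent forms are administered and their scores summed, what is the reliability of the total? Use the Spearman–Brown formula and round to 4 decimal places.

0.8706

ρ_k = kρ / (1 + (k−1)ρ) = 7·0.49 / (1 + 6·0.49) = 3.430 / 3.940 = 0.8706.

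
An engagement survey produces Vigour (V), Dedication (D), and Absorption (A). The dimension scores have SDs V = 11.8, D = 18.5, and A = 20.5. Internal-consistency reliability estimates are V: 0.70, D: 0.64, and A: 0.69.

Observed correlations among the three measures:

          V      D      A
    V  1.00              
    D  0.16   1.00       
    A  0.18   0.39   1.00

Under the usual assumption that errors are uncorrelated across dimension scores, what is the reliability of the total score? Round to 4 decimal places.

0.7820

Var(V+D+A) = 11.8² + 18.5² + 20.5² + 2·[11.8·18.5·0.16 + 11.8·20.5·0.18 + 18.5·20.5·0.39] = 901.74 + 452.755 = 1354.49.
With uncorrelated errors the cross-covariances are all true-score covariance, so they carry over unchanged; only the diagonal terms shrink to ρᵢσᵢ².
True-score variance = [11.8²·0.70 + 18.5²·0.64 + 20.5²·0.69] + 452.755 = 606.481 + 452.755 = 1059.24.
Reliability = 1059.24 / 1354.49 = 0.7820.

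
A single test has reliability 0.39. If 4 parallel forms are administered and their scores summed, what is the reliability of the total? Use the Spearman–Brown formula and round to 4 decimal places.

0.7189

ρ_k = kρ / (1 + (k−1)ρ) = 4·0.39 / (1 + 3·0.39) = 1.560 / 2.170 = 0.7189.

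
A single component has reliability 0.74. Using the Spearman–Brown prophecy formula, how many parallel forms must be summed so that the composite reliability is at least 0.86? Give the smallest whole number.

k ≥ ρ*(1−ρ₁)/(ρ₁(1−ρ*)) = 0.86·0.26 / (0.74·0.14) = 2.158.
Smallest integer k = 3.

3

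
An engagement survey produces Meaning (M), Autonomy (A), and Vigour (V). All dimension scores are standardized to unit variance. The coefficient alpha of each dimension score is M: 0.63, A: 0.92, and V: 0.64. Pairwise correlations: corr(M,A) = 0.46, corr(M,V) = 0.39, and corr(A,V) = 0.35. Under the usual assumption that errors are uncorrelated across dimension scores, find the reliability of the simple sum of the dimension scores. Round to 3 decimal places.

0.850

Var(M+A+V) = 3 + 2·[0.46 + 0.39 + 0.35] = 3 + 2.4 = 5.4.
Because errors are independent across components, Cov(Tᵢ,Tⱼ) = Cov(Xᵢ,Xⱼ); the off-diagonal part of the true-score variance is the same as above.
True-score variance = [0.63 + 0.92 + 0.64] + 2.4 = 2.19 + 2.4 = 4.59.
Reliability = 4.59 / 5.4 = 0.850.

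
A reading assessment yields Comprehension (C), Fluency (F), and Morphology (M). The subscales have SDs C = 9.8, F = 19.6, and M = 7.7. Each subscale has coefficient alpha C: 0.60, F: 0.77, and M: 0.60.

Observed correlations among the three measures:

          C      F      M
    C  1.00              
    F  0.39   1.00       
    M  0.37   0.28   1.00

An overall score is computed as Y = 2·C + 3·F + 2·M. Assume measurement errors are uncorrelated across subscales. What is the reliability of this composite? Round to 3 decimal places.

Var(Y) = 2²·9.8² + 3²·19.6² + 2²·7.7² + 2·[6·9.8·19.6·0.39 + 4·9.8·7.7·0.37 + 6·19.6·7.7·0.28] = 4078.76 + 1629.39 = 5708.15.
With uncorrelated errors the cross-covariances are all true-score covariance, so they carry over unchanged; only the diagonal terms shrink to ρᵢσᵢ².
True-score variance = [2²·9.8²·0.60 + 3²·19.6²·0.77 + 2²·7.7²·0.60] + 1629.39 = 3035.02 + 1629.39 = 4664.41.
Reliability = 4664.41 / 5708.15 = 0.817.

0.817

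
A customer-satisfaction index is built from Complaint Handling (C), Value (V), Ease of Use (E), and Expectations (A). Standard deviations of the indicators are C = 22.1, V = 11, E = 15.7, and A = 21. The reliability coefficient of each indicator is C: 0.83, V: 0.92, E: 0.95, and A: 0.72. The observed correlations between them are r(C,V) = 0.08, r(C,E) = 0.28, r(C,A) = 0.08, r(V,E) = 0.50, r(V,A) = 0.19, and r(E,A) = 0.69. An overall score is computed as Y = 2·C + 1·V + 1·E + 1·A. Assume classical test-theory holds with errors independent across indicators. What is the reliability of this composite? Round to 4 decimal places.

0.8833

Var(Y) = 2²·22.1² + 11² + 15.7² + 21² + 2·[2·22.1·11·0.08 + 2·22.1·15.7·0.28 + 2·22.1·21·0.08 + 11·15.7·0.50 + 11·21·0.19 + 15.7·21·0.69] = 2762.13 + 1330.38 = 4092.51.
Because errors are independent across components, Cov(Tᵢ,Tⱼ) = Cov(Xᵢ,Xⱼ); the off-diagonal part of the true-score variance is the same as above.
True-score variance = [2²·22.1²·0.83 + 11²·0.92 + 15.7²·0.95 + 21²·0.72] + 1330.38 = 2284.53 + 1330.38 = 3614.9.
Reliability = 3614.9 / 4092.51 = 0.8833.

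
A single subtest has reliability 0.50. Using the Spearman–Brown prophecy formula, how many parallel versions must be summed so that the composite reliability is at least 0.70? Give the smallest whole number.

3

k ≥ ρ*(1−ρ₁)/(ρ₁(1−ρ*)) = 0.70·0.50 / (0.50·0.30) = 2.333.
Smallest integer k = 3.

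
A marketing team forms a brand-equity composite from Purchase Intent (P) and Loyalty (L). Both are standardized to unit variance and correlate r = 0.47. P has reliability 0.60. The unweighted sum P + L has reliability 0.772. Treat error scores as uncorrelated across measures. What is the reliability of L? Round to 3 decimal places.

Var(P+L) = 2 + 2·0.47 = 2.940.
True-score variance = ρ_P + ρ_L + 2·0.47, so 0.772 = (0.60 + ρ_L + 0.94) / 2.940.
ρ_L = 0.772·2.940 − 0.60 − 0.94 = 0.730.

0.730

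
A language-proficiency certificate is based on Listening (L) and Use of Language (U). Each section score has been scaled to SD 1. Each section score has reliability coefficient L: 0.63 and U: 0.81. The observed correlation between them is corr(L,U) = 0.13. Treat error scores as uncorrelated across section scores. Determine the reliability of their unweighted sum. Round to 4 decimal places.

Var(L+U) = 2 + 2·[0.13] = 2 + 0.26 = 2.26.
Under uncorrelated errors the observed covariances equal the true-score covariances, so only the own-variance terms attenuate.
True-score variance = [0.63 + 0.81] + 0.26 = 1.44 + 0.26 = 1.7.
Reliability = 1.7 / 2.26 = 0.7522.

0.7522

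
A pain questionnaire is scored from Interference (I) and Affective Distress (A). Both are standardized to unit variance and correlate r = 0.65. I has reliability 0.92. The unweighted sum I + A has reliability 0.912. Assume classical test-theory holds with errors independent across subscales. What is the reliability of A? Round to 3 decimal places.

Var(I+A) = 2 + 2·0.65 = 3.300.
True-score variance = ρ_I + ρ_A + 2·0.65, so 0.912 = (0.92 + ρ_A + 1.30) / 3.300.
ρ_A = 0.912·3.300 − 0.92 − 1.30 = 0.790.

0.790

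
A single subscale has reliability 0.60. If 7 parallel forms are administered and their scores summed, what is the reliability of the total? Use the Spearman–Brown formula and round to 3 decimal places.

ρ_k = kρ / (1 + (k−1)ρ) = 7·0.60 / (1 + 6·0.60) = 4.200 / 4.600 = 0.913.

0.913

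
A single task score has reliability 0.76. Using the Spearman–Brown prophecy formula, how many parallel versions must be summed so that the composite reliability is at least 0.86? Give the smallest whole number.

k ≥ ρ*(1−ρ₁)/(ρ₁(1−ρ*)) = 0.86·0.24 / (0.76·0.14) = 1.940.
Smallest integer k = 2.

2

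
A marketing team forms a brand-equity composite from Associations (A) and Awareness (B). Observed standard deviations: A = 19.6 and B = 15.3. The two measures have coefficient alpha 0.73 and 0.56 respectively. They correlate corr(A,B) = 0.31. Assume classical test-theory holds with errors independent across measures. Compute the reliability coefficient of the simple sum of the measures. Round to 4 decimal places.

Var(A+B) = 19.6² + 15.3² + 2·[19.6·15.3·0.31] = 618.25 + 185.926 = 804.176.
With uncorrelated errors the cross-covariances are all true-score covariance, so they carry over unchanged; only the diagonal terms shrink to ρᵢσᵢ².
True-score variance = [19.6²·0.73 + 15.3²·0.56] + 185.926 = 411.527 + 185.926 = 597.453.
Reliability = 597.453 / 804.176 = 0.7429.

0.7429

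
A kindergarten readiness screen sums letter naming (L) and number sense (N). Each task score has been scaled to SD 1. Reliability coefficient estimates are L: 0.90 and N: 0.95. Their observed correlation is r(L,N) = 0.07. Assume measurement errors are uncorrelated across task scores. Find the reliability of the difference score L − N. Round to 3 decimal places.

0.919

Var(L−N) = 1 + 1 − 2·0.07 = 2 − 0.14 = 1.86.
Because errors are independent across components, Cov(Tᵢ,Tⱼ) = Cov(Xᵢ,Xⱼ); the off-diagonal part of the true-score variance is the same as above.
True-score variance = [0.90 + 0.95] − 0.14 = 1.85 − 0.14 = 1.71.
Reliability = 1.71 / 1.86 = 0.919.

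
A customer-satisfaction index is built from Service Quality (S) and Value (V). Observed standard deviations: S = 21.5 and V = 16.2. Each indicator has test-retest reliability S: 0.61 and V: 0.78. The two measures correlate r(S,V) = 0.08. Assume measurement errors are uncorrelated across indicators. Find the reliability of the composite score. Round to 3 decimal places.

0.695

Var(S+V) = 21.5² + 16.2² + 2·[21.5·16.2·0.08] = 724.69 + 55.728 = 780.418.
Under uncorrelated errors the observed covariances equal the true-score covariances, so only the own-variance terms attenuate.
True-score variance = [21.5²·0.61 + 16.2²·0.78] + 55.728 = 486.676 + 55.728 = 542.404.
Reliability = 542.404 / 780.418 = 0.695.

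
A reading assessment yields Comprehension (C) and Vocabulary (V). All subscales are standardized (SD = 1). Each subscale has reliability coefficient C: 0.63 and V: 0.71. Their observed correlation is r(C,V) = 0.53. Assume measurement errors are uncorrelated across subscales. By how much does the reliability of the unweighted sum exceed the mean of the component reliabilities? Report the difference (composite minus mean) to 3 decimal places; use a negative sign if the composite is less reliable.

0.114

Var(sum) = 2 + 1.06 = 3.06; true-score variance = 1.34 + 1.06 = 2.4; composite reliability = 0.7843.
Mean component reliability = 0.6700.
Difference = 0.7843 − 0.6700 = 0.114.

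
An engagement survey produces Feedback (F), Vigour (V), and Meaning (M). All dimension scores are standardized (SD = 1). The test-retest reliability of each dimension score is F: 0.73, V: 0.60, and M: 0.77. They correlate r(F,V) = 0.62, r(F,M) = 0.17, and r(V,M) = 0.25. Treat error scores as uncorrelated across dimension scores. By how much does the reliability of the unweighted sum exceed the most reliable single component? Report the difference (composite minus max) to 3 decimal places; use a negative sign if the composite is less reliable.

Var(sum) = 3 + 2.08 = 5.08; true-score variance = 2.1 + 2.08 = 4.18; composite reliability = 0.8228.
Max component reliability = 0.7700.
Difference = 0.8228 − 0.7700 = 0.053.

0.053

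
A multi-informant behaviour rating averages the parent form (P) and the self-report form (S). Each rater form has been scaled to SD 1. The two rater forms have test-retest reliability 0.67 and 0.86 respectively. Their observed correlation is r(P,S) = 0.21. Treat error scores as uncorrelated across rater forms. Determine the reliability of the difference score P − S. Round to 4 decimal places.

Var(P−S) = 1 + 1 − 2·0.21 = 2 − 0.42 = 1.58.
With uncorrelated errors the cross-covariances are all true-score covariance, so they carry over unchanged; only the diagonal terms shrink to ρᵢσᵢ².
True-score variance = [0.67 + 0.86] − 0.42 = 1.53 − 0.42 = 1.11.
Reliability = 1.11 / 1.58 = 0.7025.

0.7025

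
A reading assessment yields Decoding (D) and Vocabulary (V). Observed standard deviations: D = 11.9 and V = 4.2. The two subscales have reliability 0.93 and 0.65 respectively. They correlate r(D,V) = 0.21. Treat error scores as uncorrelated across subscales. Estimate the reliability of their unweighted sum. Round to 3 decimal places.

Var(D+V) = 11.9² + 4.2² + 2·[11.9·4.2·0.21] = 159.25 + 20.9916 = 180.242.
Because errors are independent across components, Cov(Tᵢ,Tⱼ) = Cov(Xᵢ,Xⱼ); the off-diagonal part of the true-score variance is the same as above.
True-score variance = [11.9²·0.93 + 4.2²·0.65] + 20.9916 = 143.163 + 20.9916 = 164.155.
Reliability = 164.155 / 180.242 = 0.911.

0.911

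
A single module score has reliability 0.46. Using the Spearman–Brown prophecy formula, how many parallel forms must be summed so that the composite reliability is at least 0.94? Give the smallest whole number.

k ≥ ρ*(1−ρ₁)/(ρ₁(1−ρ*)) = 0.94·0.54 / (0.46·0.06) = 18.391.
Smallest integer k = 19.

19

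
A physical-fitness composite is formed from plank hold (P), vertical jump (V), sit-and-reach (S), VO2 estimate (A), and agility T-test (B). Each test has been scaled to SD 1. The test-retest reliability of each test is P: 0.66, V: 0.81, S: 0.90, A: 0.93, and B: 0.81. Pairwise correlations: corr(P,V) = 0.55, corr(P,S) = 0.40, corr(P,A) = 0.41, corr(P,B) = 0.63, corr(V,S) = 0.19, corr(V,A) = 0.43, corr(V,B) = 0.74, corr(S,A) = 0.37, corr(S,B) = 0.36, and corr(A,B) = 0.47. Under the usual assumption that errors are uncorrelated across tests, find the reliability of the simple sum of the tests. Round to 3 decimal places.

Var(P+V+S+A+B) = 5 + 2·[0.55 + 0.40 + 0.41 + 0.63 + 0.19 + 0.43 + 0.74 + 0.37 + 0.36 + 0.47] = 5 + 9.1 = 14.1.
With uncorrelated errors the cross-covariances are all true-score covariance, so they carry over unchanged; only the diagonal terms shrink to ρᵢσᵢ².
True-score variance = [0.66 + 0.81 + 0.90 + 0.93 + 0.81] + 9.1 = 4.11 + 9.1 = 13.21.
Reliability = 13.21 / 14.1 = 0.937.

0.937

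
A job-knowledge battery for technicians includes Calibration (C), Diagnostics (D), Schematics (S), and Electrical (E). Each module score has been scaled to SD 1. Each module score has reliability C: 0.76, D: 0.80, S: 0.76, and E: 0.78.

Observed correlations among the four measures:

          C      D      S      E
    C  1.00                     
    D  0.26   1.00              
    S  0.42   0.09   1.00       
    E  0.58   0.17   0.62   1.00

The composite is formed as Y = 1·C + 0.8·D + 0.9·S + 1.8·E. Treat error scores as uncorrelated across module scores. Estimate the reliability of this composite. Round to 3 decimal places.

Var(Y) = 1 + 0.8² + 0.9² + 1.8² + 2·[0.8·0.26 + 0.9·0.42 + 1.8·0.58 + 0.72·0.09 + 1.44·0.17 + 1.62·0.62] = 5.69 + 5.888 = 11.578.
Because errors are independent across components, Cov(Tᵢ,Tⱼ) = Cov(Xᵢ,Xⱼ); the off-diagonal part of the true-score variance is the same as above.
True-score variance = [0.76 + 0.8²·0.80 + 0.9²·0.76 + 1.8²·0.78] + 5.888 = 4.4148 + 5.888 = 10.3028.
Reliability = 10.3028 / 11.578 = 0.890.

0.890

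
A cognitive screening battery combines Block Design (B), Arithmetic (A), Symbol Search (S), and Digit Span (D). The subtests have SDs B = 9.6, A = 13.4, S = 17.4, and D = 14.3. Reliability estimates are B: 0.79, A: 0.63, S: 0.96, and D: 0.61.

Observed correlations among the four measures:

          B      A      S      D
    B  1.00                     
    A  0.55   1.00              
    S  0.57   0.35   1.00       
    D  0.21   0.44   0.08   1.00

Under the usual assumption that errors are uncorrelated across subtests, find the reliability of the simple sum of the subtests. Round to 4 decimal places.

0.8847

Var(B+A+S+D) = 9.6² + 13.4² + 17.4² + 14.3² + 2·[9.6·13.4·0.55 + 9.6·17.4·0.57 + 9.6·14.3·0.21 + 13.4·17.4·0.35 + 13.4·14.3·0.44 + 17.4·14.3·0.08] = 778.97 + 761.236 = 1540.21.
Under uncorrelated errors the observed covariances equal the true-score covariances, so only the own-variance terms attenuate.
True-score variance = [9.6²·0.79 + 13.4²·0.63 + 17.4²·0.96 + 14.3²·0.61] + 761.236 = 601.318 + 761.236 = 1362.55.
Reliability = 1362.55 / 1540.21 = 0.8847.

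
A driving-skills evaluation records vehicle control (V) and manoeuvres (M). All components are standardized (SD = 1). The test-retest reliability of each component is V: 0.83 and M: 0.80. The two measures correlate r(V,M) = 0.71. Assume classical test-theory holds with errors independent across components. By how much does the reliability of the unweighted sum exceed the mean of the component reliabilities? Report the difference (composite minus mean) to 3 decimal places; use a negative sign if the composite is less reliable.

0.077

Var(sum) = 2 + 1.42 = 3.42; true-score variance = 1.63 + 1.42 = 3.05; composite reliability = 0.8918.
Mean component reliability = 0.8150.
Difference = 0.8918 − 0.8150 = 0.077.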